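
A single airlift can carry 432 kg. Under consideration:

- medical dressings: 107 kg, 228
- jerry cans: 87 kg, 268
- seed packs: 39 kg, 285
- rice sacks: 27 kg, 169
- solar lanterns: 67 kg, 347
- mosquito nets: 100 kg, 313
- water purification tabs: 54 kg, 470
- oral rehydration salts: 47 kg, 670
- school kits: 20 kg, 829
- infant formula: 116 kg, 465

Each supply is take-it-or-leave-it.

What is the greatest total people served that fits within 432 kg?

3334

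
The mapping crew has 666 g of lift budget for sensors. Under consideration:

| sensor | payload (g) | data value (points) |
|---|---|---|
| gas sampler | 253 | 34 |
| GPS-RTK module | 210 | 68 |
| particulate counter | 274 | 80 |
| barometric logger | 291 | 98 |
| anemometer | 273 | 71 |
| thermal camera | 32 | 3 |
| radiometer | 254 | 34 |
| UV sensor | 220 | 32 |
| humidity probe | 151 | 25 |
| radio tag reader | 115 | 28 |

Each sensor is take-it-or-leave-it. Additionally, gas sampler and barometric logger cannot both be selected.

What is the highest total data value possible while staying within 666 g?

197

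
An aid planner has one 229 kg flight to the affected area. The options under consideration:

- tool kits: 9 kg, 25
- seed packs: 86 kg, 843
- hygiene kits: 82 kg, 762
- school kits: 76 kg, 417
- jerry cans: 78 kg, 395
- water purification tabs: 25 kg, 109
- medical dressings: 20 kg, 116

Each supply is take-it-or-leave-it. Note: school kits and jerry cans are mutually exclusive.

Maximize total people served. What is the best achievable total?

1855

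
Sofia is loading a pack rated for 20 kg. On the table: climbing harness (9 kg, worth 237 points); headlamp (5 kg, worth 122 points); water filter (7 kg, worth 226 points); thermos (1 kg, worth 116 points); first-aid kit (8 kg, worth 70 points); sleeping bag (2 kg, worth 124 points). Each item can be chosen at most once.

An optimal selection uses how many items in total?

Optimal total is 703.
climbing harness + water filter + thermos + sleeping bag hits 703 at 19 kg.
Every optimal selection uses 4 items.

4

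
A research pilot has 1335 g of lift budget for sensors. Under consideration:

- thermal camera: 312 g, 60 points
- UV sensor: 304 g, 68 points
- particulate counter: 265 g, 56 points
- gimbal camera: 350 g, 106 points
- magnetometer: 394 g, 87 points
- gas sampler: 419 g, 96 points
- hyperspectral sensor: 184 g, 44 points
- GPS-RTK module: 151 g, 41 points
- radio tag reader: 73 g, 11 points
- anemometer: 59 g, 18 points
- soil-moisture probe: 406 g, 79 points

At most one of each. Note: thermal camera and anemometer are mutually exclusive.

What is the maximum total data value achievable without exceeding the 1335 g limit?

333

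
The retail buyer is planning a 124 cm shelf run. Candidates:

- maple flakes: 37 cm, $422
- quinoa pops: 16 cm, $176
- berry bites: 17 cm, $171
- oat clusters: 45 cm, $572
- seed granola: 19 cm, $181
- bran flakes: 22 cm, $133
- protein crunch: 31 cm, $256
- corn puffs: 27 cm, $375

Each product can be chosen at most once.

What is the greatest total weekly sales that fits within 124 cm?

Filling by ratio: maple flakes + oat clusters + corn puffs for 1369, with 15 cm left unused.
Replace maple flakes with quinoa pops + berry bites + seed granola: the trade gains 106 net, giving 1475 at 124 cm.
Runner-up oat clusters + seed granola + protein crunch + corn puffs tops out at 1384.

1475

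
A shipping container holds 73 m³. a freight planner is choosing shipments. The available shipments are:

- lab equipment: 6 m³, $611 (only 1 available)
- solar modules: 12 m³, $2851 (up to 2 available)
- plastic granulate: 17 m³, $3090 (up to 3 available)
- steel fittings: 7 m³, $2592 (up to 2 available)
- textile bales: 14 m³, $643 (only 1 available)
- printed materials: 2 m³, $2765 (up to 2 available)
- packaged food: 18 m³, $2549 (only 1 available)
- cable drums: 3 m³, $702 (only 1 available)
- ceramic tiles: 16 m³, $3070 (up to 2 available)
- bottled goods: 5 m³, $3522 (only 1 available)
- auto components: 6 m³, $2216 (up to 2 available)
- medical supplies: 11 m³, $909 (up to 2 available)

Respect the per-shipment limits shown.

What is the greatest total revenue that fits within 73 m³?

Ranking by ratio (revenue/m³): printed materials 1382.50, bottled goods 704.40, steel fittings 370.29.
Filling by ratio: lab equipment + 2×solar modules + 2×steel fittings + 2×printed materials + cable drums + bottled goods + 2×auto components for 25683, with 5 m³ left unused.
The 6 m³ tied up in lab equipment is better spent on medical supplies — total rises to 25981 (73 m³).
Nothing else within 73 m³ beats 25981.

25981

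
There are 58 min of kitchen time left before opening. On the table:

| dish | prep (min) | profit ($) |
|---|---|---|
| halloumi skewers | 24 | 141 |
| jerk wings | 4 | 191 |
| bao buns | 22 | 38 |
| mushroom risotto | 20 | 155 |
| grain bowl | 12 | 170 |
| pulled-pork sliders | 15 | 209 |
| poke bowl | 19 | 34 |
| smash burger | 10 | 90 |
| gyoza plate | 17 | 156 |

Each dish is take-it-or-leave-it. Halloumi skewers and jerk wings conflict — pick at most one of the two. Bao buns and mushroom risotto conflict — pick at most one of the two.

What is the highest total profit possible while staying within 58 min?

The ratio ordering already packs tightly: jerk wings + grain bowl + pulled-pork sliders + smash burger + gyoza plate, 58 min, 816.

816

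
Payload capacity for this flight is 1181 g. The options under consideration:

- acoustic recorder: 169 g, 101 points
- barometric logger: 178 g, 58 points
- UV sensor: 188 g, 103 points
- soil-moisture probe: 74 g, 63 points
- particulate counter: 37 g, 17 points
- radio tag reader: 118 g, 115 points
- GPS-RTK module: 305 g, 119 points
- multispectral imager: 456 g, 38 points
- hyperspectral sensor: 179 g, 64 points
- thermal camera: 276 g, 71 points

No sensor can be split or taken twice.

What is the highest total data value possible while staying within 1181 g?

589

Greedy by ratio would take acoustic recorder + UV sensor + soil-moisture probe + particulate counter + radio tag reader + GPS-RTK module + hyperspectral sensor: 1070 g used, total 582.
Dropping hyperspectral sensor frees 179 g; slotting in thermal camera (276 g) lifts the total to 589 at 1167 g.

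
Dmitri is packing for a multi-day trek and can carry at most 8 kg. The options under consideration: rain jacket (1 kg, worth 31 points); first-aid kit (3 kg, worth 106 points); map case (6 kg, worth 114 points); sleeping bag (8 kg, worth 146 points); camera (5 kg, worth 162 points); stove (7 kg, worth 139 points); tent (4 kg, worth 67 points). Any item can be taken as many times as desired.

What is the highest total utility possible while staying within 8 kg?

274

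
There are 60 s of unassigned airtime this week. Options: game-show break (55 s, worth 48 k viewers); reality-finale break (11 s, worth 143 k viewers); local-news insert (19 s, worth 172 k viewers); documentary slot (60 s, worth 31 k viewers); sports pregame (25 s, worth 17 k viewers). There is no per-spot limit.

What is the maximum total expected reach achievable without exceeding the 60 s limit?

By expected reach per s: reality-finale break 13.00, local-news insert 9.05, game-show break 0.87 lead.
Taking 5×reality-finale break: 55 s used, 715 in expected reach.

715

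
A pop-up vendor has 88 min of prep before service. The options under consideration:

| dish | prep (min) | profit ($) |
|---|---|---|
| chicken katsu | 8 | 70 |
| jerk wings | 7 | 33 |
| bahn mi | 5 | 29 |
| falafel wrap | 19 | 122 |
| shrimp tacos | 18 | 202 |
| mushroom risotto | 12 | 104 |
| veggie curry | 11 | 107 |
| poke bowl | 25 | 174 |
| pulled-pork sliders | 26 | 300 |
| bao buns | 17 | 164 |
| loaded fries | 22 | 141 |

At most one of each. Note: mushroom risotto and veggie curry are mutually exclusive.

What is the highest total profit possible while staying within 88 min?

876

The ratio heuristic lands on chicken katsu + bahn mi + shrimp tacos + veggie curry + pulled-pork sliders + bao buns (872) but leaves 3 min idle.
Dropping bahn mi frees 5 min; slotting in jerk wings (7 min) lifts the total to 876 at 87 min.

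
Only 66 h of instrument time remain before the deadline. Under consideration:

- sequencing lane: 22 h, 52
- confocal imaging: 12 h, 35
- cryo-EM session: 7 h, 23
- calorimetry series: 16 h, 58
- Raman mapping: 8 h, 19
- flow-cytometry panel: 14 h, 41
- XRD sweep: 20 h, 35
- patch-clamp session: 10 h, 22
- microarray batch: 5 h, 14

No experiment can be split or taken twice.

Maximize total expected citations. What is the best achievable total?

The ratio heuristic lands on confocal imaging + cryo-EM session + calorimetry series + Raman mapping + flow-cytometry panel + microarray batch (190) but leaves 4 h idle.
The 8 h tied up in Raman mapping is better spent on patch-clamp session — total rises to 193 (64 h).
Runner-up confocal imaging + cryo-EM session + calorimetry series + Raman mapping + flow-cytometry panel + microarray batch tops out at 190.

193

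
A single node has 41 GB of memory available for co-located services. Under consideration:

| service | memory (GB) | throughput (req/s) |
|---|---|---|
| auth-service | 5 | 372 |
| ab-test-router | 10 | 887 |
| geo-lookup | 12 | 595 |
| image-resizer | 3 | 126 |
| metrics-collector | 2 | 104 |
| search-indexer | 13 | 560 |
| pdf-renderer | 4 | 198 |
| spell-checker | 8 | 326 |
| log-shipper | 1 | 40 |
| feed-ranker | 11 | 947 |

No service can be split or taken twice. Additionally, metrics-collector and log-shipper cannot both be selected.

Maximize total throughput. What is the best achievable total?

Taking auth-service + ab-test-router + geo-lookup + image-resizer + feed-ranker: 41 GB used, 2927 in throughput.
Nothing else feasible within 41 GB beats 2927.

2927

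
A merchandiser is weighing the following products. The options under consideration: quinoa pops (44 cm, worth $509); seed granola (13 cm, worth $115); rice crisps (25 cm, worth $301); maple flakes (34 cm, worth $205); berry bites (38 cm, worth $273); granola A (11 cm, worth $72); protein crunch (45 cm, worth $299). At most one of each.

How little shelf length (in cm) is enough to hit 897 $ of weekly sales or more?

82

Minimise cm subject to total weekly sales ≥ 897.
quinoa pops + seed granola + rice crisps: 925 weekly sales at 82 cm.
No combination under 82 cm hits 897.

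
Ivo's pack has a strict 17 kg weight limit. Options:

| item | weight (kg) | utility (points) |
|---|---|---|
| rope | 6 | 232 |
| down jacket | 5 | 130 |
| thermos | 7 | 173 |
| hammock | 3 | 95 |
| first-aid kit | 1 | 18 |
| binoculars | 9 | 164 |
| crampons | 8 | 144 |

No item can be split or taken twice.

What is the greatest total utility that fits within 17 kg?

518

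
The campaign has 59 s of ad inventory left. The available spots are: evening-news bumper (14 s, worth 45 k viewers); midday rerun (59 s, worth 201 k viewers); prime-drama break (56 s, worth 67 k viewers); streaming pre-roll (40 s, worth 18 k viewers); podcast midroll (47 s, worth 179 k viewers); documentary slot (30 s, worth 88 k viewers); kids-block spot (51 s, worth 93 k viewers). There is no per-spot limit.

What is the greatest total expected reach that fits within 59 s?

201

Density check — podcast midroll 3.81, midday rerun 3.41, evening-news bumper 3.21 are the best per s.
The ratio heuristic lands on podcast midroll (179) but leaves 12 s idle.
The 47 s tied up in podcast midroll is better spent on midday rerun — total rises to 201 (59 s).
That's the maximum — no swap from here does better than 201.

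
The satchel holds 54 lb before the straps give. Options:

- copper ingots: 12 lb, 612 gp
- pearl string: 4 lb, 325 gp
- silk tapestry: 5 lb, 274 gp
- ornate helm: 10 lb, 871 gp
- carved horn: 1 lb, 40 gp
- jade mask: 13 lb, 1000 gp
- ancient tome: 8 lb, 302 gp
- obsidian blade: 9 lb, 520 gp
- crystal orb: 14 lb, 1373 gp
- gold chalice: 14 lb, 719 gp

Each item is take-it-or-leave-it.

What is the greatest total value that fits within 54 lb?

4221

Density check — crystal orb 98.07, ornate helm 87.10, pearl string 81.25 are the best per lb.
A density-first pass picks pearl string + ornate helm + carved horn + jade mask + obsidian blade + crystal orb — 4129 at 51 lb.
The 9 lb tied up in obsidian blade is better spent on copper ingots — total rises to 4221 (54 lb).
Runner-up copper ingots + pearl string + ornate helm + jade mask + crystal orb tops out at 4181.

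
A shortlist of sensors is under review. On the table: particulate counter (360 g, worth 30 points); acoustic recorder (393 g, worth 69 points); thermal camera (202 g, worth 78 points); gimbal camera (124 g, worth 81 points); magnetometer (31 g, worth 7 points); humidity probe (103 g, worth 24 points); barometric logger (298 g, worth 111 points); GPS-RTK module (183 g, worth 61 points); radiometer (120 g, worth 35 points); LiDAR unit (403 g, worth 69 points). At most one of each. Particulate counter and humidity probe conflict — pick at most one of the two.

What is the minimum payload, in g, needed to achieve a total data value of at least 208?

Minimise g subject to total data value ≥ 208.
thermal camera + gimbal camera + GPS-RTK module: 220 data value at 509 g.
Below 509 g the best achievable stays under 208.

509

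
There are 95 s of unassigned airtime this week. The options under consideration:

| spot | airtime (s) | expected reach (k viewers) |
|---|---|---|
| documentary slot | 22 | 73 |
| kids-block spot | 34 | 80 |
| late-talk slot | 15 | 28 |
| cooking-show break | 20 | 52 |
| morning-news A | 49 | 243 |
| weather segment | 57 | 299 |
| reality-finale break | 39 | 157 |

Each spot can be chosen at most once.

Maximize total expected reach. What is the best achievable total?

Ranking by ratio (expected reach/s): weather segment 5.25, morning-news A 4.96, reality-finale break 4.03.
Best packing: documentary slot + late-talk slot + weather segment — 94 s, 400 total.
An exhaustive check of the 128 subsets confirms 400.

400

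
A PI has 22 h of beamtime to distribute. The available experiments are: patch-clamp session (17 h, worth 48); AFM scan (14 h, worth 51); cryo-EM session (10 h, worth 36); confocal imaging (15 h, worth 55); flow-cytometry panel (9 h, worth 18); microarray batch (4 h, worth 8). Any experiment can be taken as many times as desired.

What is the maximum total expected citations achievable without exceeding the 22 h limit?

72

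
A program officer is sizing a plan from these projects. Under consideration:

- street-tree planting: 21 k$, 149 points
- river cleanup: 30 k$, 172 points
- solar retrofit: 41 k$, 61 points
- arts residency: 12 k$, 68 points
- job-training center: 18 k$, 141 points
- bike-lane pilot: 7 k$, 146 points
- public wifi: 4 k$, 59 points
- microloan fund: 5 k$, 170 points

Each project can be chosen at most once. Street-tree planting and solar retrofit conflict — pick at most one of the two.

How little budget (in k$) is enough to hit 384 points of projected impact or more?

24

Look for the lowest-budget combination reaching 384.
arts residency + bike-lane pilot + microloan fund: 384 projected impact at 24 k$.
Any bundle with less than 24 k$ falls short of 384.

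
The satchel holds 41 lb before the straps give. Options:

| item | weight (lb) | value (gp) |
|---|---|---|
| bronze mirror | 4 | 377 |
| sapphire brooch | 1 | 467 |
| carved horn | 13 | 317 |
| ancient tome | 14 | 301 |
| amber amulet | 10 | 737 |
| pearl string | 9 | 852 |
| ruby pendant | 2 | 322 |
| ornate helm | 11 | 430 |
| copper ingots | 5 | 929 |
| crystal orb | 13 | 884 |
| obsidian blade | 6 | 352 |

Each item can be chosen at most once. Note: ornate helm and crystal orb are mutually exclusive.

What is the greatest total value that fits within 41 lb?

4191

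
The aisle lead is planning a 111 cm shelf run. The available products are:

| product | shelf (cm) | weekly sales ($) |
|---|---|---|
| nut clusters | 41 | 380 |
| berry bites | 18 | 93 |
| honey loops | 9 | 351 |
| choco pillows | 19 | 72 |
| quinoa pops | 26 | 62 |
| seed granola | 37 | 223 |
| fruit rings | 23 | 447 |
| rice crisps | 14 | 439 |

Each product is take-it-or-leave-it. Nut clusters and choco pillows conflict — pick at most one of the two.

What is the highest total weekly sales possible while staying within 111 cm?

1710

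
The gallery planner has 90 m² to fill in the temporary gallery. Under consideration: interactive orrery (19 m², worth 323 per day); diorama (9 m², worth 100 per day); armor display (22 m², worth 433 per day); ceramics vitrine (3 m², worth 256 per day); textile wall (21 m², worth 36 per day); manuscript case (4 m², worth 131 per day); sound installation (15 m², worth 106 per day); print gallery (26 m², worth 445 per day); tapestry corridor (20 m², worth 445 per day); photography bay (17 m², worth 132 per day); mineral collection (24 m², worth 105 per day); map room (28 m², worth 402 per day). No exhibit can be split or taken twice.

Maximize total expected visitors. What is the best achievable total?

1902

By expected visitors per m²: ceramics vitrine 85.33, manuscript case 32.75, tapestry corridor 22.25 lead.
Greedy by ratio would take diorama + armor display + ceramics vitrine + manuscript case + print gallery + tapestry corridor: 84 m² used, total 1810.
The 13 m² tied up in diorama and manuscript case is better spent on interactive orrery — total rises to 1902 (90 m²).
No other feasible combination exceeds 1902.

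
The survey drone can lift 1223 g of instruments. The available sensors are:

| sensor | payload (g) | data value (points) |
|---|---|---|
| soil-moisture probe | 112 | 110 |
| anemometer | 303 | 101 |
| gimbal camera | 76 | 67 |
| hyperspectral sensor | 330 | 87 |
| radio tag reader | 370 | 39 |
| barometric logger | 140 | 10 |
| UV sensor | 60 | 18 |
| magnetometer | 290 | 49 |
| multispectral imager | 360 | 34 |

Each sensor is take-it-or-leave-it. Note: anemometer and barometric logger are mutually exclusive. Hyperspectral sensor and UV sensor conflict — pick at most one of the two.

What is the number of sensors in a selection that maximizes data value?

Best achievable data value is 414.
soil-moisture probe + anemometer + gimbal camera + hyperspectral sensor + magnetometer hits 414 at 1111 g.
Every optimal selection uses 5 sensors.

5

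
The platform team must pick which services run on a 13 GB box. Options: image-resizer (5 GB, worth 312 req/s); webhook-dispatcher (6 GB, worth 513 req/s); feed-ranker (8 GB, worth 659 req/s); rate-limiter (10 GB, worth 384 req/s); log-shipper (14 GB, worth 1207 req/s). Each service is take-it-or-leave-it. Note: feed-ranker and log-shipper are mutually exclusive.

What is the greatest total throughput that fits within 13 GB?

971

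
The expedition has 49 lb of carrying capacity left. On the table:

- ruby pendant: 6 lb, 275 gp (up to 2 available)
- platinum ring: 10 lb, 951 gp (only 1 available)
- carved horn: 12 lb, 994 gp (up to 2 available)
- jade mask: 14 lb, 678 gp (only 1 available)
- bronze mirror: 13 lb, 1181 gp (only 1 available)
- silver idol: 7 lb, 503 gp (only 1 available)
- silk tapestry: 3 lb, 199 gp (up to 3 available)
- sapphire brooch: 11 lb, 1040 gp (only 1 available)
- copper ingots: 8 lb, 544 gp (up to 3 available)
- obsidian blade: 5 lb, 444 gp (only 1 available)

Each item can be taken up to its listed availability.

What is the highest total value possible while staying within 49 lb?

4365

Greedy by ratio would take platinum ring + bronze mirror + silver idol + silk tapestry + sapphire brooch + obsidian blade: 49 lb used, total 4318.
The 12 lb tied up in silver idol and obsidian blade is better spent on carved horn — total rises to 4365 (49 lb).
That's the maximum — no swap from here does better than 4365.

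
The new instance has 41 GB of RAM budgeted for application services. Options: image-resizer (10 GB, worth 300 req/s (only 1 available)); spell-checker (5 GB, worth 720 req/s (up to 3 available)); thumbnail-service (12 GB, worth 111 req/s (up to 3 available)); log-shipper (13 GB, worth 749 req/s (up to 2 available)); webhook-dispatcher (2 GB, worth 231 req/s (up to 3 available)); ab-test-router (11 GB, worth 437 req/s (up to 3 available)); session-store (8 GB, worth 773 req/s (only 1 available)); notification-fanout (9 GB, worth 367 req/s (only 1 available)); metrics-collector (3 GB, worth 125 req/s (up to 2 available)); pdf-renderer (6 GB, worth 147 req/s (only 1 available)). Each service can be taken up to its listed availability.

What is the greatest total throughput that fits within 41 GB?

A density-first pass picks 3×spell-checker + 3×webhook-dispatcher + session-store + 2×metrics-collector + pdf-renderer — 4023 at 41 GB.
The 14 GB tied up in webhook-dispatcher and 2×metrics-collector and pdf-renderer is better spent on log-shipper — total rises to 4144 (40 GB).
The spare 1 GB is too small for any remaining service, and no exchange beats 4144.

4144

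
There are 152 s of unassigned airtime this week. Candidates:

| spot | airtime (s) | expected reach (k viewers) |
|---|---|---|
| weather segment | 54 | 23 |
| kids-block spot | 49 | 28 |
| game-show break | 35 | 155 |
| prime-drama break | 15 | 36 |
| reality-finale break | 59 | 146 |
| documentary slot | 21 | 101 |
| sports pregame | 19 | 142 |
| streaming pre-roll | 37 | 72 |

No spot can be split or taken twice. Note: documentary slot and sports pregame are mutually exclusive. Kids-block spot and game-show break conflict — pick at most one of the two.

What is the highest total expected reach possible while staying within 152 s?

Taking game-show break + reality-finale break + sports pregame + streaming pre-roll: 150 s used, 515 in expected reach.

515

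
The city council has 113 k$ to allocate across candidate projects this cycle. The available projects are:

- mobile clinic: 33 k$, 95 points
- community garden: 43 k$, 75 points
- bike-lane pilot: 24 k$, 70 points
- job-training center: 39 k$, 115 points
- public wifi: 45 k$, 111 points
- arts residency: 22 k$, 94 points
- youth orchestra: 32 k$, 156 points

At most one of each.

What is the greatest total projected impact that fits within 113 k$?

415

Greedy by ratio would take job-training center + arts residency + youth orchestra: 93 k$ used, total 365.
Dropping job-training center frees 39 k$; slotting in mobile clinic + bike-lane pilot (57 k$) lifts the total to 415 at 111 k$.
Nothing else within 113 k$ beats 415.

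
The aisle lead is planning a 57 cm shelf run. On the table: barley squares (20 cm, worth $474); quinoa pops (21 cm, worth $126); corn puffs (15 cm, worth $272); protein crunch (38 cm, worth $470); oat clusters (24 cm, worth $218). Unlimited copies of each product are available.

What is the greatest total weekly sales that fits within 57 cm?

1220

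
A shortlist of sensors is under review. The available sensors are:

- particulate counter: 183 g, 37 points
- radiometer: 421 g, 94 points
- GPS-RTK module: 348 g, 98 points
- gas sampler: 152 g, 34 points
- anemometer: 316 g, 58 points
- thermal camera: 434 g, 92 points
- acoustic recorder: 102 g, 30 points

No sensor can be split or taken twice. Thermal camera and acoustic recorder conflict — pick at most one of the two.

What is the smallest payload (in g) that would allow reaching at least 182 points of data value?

766

Need the lightest bundle worth ≥ 182.
GPS-RTK module + anemometer + acoustic recorder reaches 186 using 766 g.
Below 766 g the best achievable stays under 182.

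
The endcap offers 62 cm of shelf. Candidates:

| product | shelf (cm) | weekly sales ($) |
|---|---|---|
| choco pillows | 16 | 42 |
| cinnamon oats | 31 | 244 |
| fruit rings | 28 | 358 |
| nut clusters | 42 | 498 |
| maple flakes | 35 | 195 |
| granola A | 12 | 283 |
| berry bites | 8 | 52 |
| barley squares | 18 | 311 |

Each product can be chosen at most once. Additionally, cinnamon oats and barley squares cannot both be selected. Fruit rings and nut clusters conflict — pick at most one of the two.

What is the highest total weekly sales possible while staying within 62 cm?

Ranking by ratio (weekly sales/cm): granola A 23.58, barley squares 17.28, fruit rings 12.79, nut clusters 11.86.
Taking fruit rings + granola A + barley squares: 58 cm used, 952 in weekly sales.
Next best is nut clusters + granola A + berry bites at 833 (62 cm) — short by 119.

952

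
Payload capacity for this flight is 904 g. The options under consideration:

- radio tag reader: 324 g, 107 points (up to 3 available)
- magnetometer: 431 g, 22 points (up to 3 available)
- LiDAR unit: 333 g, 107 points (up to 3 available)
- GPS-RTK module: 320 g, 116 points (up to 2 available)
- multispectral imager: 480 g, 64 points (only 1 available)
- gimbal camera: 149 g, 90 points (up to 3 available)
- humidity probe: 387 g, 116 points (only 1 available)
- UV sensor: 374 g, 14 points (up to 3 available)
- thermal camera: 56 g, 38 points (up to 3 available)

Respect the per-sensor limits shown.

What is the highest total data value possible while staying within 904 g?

A density-first pass picks 3×gimbal camera + 3×thermal camera — 384 at 615 g.
Replace thermal camera with GPS-RTK module: the trade gains 78 net, giving 462 at 879 g.
That's the maximum — no swap from here does better than 462.

462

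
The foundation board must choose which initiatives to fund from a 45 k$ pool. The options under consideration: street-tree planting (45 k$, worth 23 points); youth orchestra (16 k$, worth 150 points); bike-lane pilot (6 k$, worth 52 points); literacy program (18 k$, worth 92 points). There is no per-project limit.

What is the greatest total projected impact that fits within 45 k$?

404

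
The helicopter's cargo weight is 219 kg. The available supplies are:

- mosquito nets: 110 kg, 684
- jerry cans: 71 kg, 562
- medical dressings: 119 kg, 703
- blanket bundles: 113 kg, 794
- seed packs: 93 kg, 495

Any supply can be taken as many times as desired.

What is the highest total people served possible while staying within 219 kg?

3×jerry cans uses 213 of the 219 kg and totals 1686.

1686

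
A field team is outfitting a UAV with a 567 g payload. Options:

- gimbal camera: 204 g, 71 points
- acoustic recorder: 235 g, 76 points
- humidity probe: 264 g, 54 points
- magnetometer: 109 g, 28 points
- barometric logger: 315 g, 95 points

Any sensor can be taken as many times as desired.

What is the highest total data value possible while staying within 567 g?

Greedy by ratio would take 2×gimbal camera + magnetometer: 517 g used, total 170.
Replace gimbal camera with acoustic recorder: the trade gains 5 net, giving 175 at 548 g.
Every other selection either busts 567 g or fails to beat 175.

175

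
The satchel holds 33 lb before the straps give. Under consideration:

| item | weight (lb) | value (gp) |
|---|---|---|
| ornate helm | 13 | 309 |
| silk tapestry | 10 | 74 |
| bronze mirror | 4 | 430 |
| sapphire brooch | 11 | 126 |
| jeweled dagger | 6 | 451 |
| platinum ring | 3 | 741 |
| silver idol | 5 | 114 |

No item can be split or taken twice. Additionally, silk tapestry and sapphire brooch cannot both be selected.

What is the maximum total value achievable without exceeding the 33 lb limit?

Ranking by ratio (value/lb): platinum ring 247.00, bronze mirror 107.50, jeweled dagger 75.17, ornate helm 23.77.
Ornate helm + bronze mirror + jeweled dagger + platinum ring + silver idol uses 31 of the 33 lb and totals 2045.
No other feasible combination exceeds 2045.

2045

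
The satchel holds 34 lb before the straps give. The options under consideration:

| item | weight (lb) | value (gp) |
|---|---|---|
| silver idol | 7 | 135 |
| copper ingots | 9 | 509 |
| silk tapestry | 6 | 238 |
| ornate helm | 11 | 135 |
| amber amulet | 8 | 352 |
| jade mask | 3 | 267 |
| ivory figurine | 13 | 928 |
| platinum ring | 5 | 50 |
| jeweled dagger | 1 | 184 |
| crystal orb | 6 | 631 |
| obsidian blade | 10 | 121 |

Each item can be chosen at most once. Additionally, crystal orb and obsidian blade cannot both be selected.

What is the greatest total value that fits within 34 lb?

The ratio ordering already packs tightly: copper ingots + jade mask + ivory figurine + jeweled dagger + crystal orb, 32 lb, 2519.
The spare 2 lb is too small for any remaining item, and no feasible exchange beats 2519.

2519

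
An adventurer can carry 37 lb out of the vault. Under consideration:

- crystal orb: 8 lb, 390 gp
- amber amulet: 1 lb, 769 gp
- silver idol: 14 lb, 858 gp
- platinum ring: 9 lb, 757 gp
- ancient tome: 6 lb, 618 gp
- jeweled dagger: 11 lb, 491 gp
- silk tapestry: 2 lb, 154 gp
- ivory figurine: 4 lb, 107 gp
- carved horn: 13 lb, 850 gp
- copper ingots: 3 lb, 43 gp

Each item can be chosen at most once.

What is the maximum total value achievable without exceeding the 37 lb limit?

A density-first pass picks amber amulet + platinum ring + ancient tome + silk tapestry + ivory figurine + carved horn — 3255 at 35 lb.
Dropping silk tapestry and ivory figurine frees 6 lb; slotting in crystal orb (8 lb) lifts the total to 3384 at 37 lb.
The closest alternative, amber amulet + silver idol + platinum ring + ancient tome + silk tapestry + ivory figurine, reaches only 3263.

3384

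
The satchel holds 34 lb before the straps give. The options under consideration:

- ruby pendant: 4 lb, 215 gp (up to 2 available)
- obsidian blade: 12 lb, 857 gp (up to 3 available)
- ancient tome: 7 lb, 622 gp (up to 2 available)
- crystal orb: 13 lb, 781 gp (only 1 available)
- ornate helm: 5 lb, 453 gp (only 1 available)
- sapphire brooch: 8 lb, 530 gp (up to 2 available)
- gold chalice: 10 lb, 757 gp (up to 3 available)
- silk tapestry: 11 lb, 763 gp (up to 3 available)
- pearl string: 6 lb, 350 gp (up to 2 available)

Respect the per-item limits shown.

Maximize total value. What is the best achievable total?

Greedy by ratio would take ruby pendant + 2×ancient tome + ornate helm + gold chalice: 33 lb used, total 2669.
Replace ruby pendant and ornate helm with gold chalice: the trade gains 89 net, giving 2758 at 34 lb.
That's the maximum — no swap from here does better than 2758.

2758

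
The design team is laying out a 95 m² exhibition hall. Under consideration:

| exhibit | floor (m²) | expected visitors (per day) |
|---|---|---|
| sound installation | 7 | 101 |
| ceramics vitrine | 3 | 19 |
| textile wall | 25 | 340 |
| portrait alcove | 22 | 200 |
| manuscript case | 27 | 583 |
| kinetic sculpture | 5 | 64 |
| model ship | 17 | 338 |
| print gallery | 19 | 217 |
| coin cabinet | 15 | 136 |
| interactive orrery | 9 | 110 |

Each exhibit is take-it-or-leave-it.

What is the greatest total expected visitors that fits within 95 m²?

1579

Filling by ratio: sound installation + ceramics vitrine + textile wall + manuscript case + kinetic sculpture + model ship + interactive orrery for 1555, with 2 m² left unused.
Replace ceramics vitrine and kinetic sculpture and interactive orrery with print gallery: the trade gains 24 net, giving 1579 at 95 m².
Runner-up sound installation + ceramics vitrine + textile wall + manuscript case + kinetic sculpture + model ship + interactive orrery tops out at 1555.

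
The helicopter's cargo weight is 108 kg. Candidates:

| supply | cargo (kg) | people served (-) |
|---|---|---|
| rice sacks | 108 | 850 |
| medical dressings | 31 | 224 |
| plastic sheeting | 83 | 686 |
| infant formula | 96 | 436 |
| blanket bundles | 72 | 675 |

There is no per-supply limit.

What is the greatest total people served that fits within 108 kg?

Ranking by ratio (people served/kg): blanket bundles 9.38, plastic sheeting 8.27, rice sacks 7.87, medical dressings 7.23.
Medical dressings + blanket bundles uses 103 of the 108 kg and totals 899.

899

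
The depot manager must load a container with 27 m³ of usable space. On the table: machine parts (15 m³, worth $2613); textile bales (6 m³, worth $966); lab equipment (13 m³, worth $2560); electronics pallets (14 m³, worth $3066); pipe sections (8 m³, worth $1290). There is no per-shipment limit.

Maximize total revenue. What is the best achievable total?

5626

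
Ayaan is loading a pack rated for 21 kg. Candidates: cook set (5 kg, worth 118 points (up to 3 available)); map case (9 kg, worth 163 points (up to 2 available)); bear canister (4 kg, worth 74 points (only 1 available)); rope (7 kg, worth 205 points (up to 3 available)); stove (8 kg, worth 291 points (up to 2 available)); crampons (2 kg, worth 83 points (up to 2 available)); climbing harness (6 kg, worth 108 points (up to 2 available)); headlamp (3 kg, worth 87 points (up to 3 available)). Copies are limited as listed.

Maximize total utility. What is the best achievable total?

752

Filling by ratio: 2×stove + 2×crampons for 748, with 1 kg left unused.
Dropping crampons frees 2 kg; slotting in headlamp (3 kg) lifts the total to 752 at 21 kg.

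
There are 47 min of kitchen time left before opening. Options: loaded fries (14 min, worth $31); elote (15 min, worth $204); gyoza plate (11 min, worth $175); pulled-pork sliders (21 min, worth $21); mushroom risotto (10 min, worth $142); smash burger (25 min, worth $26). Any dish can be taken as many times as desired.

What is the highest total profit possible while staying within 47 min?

4×gyoza plate uses 44 of the 47 min and totals 700.

700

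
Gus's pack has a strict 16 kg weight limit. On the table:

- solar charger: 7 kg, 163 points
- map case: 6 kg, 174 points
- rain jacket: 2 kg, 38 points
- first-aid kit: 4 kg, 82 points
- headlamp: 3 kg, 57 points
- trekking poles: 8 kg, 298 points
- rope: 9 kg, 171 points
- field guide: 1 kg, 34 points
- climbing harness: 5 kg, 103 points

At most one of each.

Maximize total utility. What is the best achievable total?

510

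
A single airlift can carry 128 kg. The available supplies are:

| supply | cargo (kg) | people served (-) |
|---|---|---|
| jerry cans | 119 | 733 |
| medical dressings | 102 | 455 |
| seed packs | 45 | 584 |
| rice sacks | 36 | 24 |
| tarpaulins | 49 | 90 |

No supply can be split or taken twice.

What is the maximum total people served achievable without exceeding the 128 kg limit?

By people served per kg: seed packs 12.98, jerry cans 6.16, medical dressings 4.46 lead.
Greedy by ratio would take seed packs + tarpaulins: 94 kg used, total 674.
Dropping seed packs and tarpaulins frees 94 kg; slotting in jerry cans (119 kg) lifts the total to 733 at 119 kg.

733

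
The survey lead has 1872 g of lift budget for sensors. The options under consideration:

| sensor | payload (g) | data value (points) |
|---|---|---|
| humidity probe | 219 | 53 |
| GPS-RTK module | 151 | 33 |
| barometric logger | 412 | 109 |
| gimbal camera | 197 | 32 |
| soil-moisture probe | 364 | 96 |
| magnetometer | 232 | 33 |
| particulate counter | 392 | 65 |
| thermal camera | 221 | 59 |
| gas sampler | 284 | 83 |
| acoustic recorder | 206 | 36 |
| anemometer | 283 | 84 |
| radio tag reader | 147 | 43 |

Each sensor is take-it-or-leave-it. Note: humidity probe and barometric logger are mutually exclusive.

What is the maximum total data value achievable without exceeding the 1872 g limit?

507

By data value per g: anemometer 0.30, radio tag reader 0.29, gas sampler 0.29, thermal camera 0.27 lead.
Taking GPS-RTK module + barometric logger + soil-moisture probe + thermal camera + gas sampler + anemometer + radio tag reader: 1862 g used, 507 in data value.
An exhaustive check of the 4096 subsets confirms 507.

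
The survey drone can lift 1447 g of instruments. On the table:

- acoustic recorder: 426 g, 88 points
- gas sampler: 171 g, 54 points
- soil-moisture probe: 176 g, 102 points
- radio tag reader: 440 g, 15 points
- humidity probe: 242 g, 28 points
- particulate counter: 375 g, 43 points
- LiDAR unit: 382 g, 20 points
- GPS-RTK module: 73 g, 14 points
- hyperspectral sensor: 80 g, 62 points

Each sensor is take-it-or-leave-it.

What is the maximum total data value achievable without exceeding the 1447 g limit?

By data value per g: hyperspectral sensor 0.78, soil-moisture probe 0.58, gas sampler 0.32, acoustic recorder 0.21 lead.
The ratio heuristic lands on acoustic recorder + gas sampler + soil-moisture probe + humidity probe + GPS-RTK module + hyperspectral sensor (348) but leaves 279 g idle.
The 242 g tied up in humidity probe is better spent on particulate counter — total rises to 363 (1301 g).
Next best is acoustic recorder + gas sampler + soil-moisture probe + particulate counter + hyperspectral sensor at 349 (1228 g) — short by 14.

363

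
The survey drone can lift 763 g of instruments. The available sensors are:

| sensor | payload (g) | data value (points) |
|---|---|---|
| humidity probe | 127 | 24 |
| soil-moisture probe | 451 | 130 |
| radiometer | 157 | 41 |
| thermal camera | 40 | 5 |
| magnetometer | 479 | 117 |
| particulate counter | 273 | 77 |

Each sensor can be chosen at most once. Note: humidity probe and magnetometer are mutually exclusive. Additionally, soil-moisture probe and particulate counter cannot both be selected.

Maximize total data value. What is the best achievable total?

Density check — soil-moisture probe 0.29, particulate counter 0.28, radiometer 0.26, magnetometer 0.24 are the best per g.
Humidity probe + soil-moisture probe + radiometer uses 735 of the 763 g and totals 195.
Nothing else feasible within 763 g beats 195.

195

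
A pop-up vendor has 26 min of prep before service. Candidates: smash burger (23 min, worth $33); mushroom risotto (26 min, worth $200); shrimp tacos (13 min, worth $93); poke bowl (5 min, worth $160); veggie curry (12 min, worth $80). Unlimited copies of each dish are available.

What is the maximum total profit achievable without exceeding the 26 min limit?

800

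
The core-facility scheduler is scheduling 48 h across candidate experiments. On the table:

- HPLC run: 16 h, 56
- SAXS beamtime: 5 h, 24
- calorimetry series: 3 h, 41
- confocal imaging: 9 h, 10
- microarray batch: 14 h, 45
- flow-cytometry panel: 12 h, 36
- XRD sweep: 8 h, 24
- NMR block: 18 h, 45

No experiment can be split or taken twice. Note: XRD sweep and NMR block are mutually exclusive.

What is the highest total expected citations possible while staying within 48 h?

190

Density check — calorimetry series 13.67, SAXS beamtime 4.80, HPLC run 3.50 are the best per h.
Taking HPLC run + SAXS beamtime + calorimetry series + microarray batch + XRD sweep: 46 h used, 190 in expected citations.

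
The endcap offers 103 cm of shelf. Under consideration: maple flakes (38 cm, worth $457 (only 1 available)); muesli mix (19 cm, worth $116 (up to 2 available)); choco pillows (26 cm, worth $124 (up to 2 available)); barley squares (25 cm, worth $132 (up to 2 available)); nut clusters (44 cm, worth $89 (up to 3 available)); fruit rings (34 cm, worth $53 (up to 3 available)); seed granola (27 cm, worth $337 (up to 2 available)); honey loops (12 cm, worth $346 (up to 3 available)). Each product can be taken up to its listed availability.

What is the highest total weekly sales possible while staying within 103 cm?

A density-first pass picks 2×seed granola + 3×honey loops — 1712 at 90 cm.
The 27 cm tied up in seed granola is better spent on maple flakes — total rises to 1832 (101 cm).
That's the maximum — no swap from here does better than 1832.

1832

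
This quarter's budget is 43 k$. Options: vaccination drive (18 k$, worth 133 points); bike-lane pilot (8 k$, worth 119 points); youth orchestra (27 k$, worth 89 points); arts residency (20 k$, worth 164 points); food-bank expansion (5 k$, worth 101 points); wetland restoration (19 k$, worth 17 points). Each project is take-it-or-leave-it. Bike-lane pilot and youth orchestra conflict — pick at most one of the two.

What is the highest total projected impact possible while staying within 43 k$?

398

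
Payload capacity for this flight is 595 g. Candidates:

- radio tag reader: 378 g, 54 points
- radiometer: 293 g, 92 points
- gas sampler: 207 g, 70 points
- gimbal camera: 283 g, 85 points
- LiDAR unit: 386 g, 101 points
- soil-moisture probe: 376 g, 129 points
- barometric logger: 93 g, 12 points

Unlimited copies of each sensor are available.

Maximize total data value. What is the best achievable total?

Gas sampler + soil-moisture probe uses 583 of the 595 g and totals 199.
Nothing else within 595 g beats 199.

199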